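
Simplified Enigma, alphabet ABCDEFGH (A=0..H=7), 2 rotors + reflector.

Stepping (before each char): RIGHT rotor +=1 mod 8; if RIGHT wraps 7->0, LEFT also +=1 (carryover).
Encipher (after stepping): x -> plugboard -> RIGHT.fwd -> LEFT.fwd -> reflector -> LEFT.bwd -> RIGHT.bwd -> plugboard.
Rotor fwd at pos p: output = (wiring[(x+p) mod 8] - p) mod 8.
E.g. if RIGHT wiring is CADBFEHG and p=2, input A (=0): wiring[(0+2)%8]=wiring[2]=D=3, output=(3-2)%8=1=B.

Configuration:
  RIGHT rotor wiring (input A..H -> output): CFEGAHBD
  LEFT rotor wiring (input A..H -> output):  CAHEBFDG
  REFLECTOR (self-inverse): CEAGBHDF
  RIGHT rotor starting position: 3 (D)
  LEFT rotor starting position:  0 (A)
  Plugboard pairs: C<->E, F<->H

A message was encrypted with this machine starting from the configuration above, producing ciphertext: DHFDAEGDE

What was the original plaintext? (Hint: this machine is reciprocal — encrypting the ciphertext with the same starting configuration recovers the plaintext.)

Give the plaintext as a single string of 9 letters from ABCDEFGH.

Answer: CEHFGBECB

Derivation:
Char 1 ('D'): step: R->4, L=0; D->plug->D->R->H->L->G->refl->D->L'->G->R'->E->plug->C
Char 2 ('H'): step: R->5, L=0; H->plug->F->R->H->L->G->refl->D->L'->G->R'->C->plug->E
Char 3 ('F'): step: R->6, L=0; F->plug->H->R->B->L->A->refl->C->L'->A->R'->F->plug->H
Char 4 ('D'): step: R->7, L=0; D->plug->D->R->F->L->F->refl->H->L'->C->R'->H->plug->F
Char 5 ('A'): step: R->0, L->1 (L advanced); A->plug->A->R->C->L->D->refl->G->L'->B->R'->G->plug->G
Char 6 ('E'): step: R->1, L=1; E->plug->C->R->F->L->C->refl->A->L'->D->R'->B->plug->B
Char 7 ('G'): step: R->2, L=1; G->plug->G->R->A->L->H->refl->F->L'->G->R'->C->plug->E
Char 8 ('D'): step: R->3, L=1; D->plug->D->R->G->L->F->refl->H->L'->A->R'->E->plug->C
Char 9 ('E'): step: R->4, L=1; E->plug->C->R->F->L->C->refl->A->L'->D->R'->B->plug->B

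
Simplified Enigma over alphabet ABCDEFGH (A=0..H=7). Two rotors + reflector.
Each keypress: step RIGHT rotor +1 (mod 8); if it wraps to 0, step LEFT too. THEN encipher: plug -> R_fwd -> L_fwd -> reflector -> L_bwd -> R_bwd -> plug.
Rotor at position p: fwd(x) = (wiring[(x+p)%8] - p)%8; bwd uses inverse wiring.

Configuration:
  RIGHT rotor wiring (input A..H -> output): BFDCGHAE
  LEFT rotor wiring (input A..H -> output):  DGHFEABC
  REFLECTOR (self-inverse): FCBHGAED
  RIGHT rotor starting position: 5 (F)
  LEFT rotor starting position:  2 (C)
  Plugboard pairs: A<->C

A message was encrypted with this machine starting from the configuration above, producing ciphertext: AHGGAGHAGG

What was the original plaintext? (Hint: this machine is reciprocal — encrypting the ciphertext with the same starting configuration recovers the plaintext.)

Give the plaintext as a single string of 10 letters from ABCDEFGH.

Answer: DDCFEDABHH

Derivation:
Char 1 ('A'): step: R->6, L=2; A->plug->C->R->D->L->G->refl->E->L'->H->R'->D->plug->D
Char 2 ('H'): step: R->7, L=2; H->plug->H->R->B->L->D->refl->H->L'->E->R'->D->plug->D
Char 3 ('G'): step: R->0, L->3 (L advanced); G->plug->G->R->A->L->C->refl->B->L'->B->R'->A->plug->C
Char 4 ('G'): step: R->1, L=3; G->plug->G->R->D->L->G->refl->E->L'->H->R'->F->plug->F
Char 5 ('A'): step: R->2, L=3; A->plug->C->R->E->L->H->refl->D->L'->G->R'->E->plug->E
Char 6 ('G'): step: R->3, L=3; G->plug->G->R->C->L->F->refl->A->L'->F->R'->D->plug->D
Char 7 ('H'): step: R->4, L=3; H->plug->H->R->G->L->D->refl->H->L'->E->R'->C->plug->A
Char 8 ('A'): step: R->5, L=3; A->plug->C->R->H->L->E->refl->G->L'->D->R'->B->plug->B
Char 9 ('G'): step: R->6, L=3; G->plug->G->R->A->L->C->refl->B->L'->B->R'->H->plug->H
Char 10 ('G'): step: R->7, L=3; G->plug->G->R->A->L->C->refl->B->L'->B->R'->H->plug->H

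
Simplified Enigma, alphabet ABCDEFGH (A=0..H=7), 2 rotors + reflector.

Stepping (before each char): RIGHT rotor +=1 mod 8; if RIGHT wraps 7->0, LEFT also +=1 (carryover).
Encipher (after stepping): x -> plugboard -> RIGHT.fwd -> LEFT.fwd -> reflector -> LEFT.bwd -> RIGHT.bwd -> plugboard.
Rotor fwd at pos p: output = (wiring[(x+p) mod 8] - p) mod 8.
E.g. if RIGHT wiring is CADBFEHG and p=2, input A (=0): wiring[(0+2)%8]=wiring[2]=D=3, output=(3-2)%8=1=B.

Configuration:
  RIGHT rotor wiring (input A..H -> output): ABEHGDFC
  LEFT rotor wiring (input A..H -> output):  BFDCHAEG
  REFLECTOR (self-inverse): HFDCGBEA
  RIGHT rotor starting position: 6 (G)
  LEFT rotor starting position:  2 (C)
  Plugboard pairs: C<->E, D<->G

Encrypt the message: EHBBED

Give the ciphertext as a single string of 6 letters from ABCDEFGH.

Char 1 ('E'): step: R->7, L=2; E->plug->C->R->C->L->F->refl->B->L'->A->R'->E->plug->C
Char 2 ('H'): step: R->0, L->3 (L advanced); H->plug->H->R->C->L->F->refl->B->L'->D->R'->F->plug->F
Char 3 ('B'): step: R->1, L=3; B->plug->B->R->D->L->B->refl->F->L'->C->R'->E->plug->C
Char 4 ('B'): step: R->2, L=3; B->plug->B->R->F->L->G->refl->E->L'->B->R'->D->plug->G
Char 5 ('E'): step: R->3, L=3; E->plug->C->R->A->L->H->refl->A->L'->H->R'->E->plug->C
Char 6 ('D'): step: R->4, L=3; D->plug->G->R->A->L->H->refl->A->L'->H->R'->B->plug->B

Answer: CFCGCB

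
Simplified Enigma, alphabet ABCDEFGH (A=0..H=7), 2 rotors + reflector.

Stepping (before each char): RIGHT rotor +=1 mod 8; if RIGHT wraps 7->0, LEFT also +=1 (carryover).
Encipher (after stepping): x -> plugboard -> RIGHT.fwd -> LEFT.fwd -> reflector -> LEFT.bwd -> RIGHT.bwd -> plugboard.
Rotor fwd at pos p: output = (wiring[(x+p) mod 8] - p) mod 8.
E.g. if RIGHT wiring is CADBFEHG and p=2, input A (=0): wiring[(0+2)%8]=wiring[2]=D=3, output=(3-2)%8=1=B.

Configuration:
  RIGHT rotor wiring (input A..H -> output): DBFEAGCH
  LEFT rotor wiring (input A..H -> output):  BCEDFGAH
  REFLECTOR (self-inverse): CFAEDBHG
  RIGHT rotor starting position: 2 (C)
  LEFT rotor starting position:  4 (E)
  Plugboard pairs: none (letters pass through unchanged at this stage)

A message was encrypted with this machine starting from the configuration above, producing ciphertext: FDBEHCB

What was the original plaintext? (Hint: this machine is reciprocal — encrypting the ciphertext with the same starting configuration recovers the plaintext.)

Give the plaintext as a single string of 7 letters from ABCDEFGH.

Answer: EBGCCFA

Derivation:
Char 1 ('F'): step: R->3, L=4; F->plug->F->R->A->L->B->refl->F->L'->E->R'->E->plug->E
Char 2 ('D'): step: R->4, L=4; D->plug->D->R->D->L->D->refl->E->L'->C->R'->B->plug->B
Char 3 ('B'): step: R->5, L=4; B->plug->B->R->F->L->G->refl->H->L'->H->R'->G->plug->G
Char 4 ('E'): step: R->6, L=4; E->plug->E->R->H->L->H->refl->G->L'->F->R'->C->plug->C
Char 5 ('H'): step: R->7, L=4; H->plug->H->R->D->L->D->refl->E->L'->C->R'->C->plug->C
Char 6 ('C'): step: R->0, L->5 (L advanced); C->plug->C->R->F->L->H->refl->G->L'->G->R'->F->plug->F
Char 7 ('B'): step: R->1, L=5; B->plug->B->R->E->L->F->refl->B->L'->A->R'->A->plug->A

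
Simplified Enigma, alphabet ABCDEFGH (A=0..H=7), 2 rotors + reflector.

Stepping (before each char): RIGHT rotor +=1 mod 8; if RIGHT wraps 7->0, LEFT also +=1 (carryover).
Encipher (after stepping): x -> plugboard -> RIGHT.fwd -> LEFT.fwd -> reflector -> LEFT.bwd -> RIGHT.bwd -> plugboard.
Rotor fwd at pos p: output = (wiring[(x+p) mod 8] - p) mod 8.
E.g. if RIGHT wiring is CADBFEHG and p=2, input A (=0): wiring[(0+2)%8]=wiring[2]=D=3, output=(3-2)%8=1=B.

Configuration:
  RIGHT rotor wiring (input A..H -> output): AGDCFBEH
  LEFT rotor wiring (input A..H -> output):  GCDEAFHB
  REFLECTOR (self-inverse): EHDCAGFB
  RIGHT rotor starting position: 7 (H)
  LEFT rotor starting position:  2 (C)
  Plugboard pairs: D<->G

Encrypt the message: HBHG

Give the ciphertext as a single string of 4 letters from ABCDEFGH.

Char 1 ('H'): step: R->0, L->3 (L advanced); H->plug->H->R->H->L->A->refl->E->L'->D->R'->C->plug->C
Char 2 ('B'): step: R->1, L=3; B->plug->B->R->C->L->C->refl->D->L'->F->R'->A->plug->A
Char 3 ('H'): step: R->2, L=3; H->plug->H->R->E->L->G->refl->F->L'->B->R'->A->plug->A
Char 4 ('G'): step: R->3, L=3; G->plug->D->R->B->L->F->refl->G->L'->E->R'->E->plug->E

Answer: CAAE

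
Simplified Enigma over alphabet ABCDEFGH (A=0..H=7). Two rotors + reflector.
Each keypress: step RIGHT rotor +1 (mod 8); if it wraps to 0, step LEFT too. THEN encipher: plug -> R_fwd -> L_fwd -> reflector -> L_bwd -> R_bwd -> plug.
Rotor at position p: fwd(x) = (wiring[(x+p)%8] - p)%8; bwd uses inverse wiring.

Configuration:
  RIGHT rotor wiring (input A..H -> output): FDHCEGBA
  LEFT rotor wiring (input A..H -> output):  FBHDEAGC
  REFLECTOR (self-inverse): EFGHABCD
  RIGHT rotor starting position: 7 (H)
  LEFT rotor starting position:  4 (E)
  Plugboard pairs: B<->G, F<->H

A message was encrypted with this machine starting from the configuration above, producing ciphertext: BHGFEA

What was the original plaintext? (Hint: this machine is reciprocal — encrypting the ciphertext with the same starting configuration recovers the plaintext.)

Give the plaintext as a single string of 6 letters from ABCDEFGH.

Answer: DBECGH

Derivation:
Char 1 ('B'): step: R->0, L->5 (L advanced); B->plug->G->R->B->L->B->refl->F->L'->C->R'->D->plug->D
Char 2 ('H'): step: R->1, L=5; H->plug->F->R->A->L->D->refl->H->L'->H->R'->G->plug->B
Char 3 ('G'): step: R->2, L=5; G->plug->B->R->A->L->D->refl->H->L'->H->R'->E->plug->E
Char 4 ('F'): step: R->3, L=5; F->plug->H->R->E->L->E->refl->A->L'->D->R'->C->plug->C
Char 5 ('E'): step: R->4, L=5; E->plug->E->R->B->L->B->refl->F->L'->C->R'->B->plug->G
Char 6 ('A'): step: R->5, L=5; A->plug->A->R->B->L->B->refl->F->L'->C->R'->F->plug->H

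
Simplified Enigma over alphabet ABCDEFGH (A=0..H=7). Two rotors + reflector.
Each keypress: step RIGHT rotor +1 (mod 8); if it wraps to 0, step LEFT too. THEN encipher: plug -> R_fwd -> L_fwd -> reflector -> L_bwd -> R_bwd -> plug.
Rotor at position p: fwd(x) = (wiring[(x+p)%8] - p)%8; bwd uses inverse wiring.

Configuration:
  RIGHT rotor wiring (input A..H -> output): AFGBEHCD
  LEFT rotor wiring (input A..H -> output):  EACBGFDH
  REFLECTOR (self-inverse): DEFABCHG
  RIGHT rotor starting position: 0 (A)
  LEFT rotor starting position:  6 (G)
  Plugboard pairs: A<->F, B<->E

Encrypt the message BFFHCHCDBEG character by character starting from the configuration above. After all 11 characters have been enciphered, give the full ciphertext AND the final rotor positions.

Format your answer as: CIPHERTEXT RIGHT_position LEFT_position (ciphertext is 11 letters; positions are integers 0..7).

Answer: EAACEFABECD 3 7

Derivation:
Char 1 ('B'): step: R->1, L=6; B->plug->E->R->G->L->A->refl->D->L'->F->R'->B->plug->E
Char 2 ('F'): step: R->2, L=6; F->plug->A->R->E->L->E->refl->B->L'->B->R'->F->plug->A
Char 3 ('F'): step: R->3, L=6; F->plug->A->R->G->L->A->refl->D->L'->F->R'->F->plug->A
Char 4 ('H'): step: R->4, L=6; H->plug->H->R->F->L->D->refl->A->L'->G->R'->C->plug->C
Char 5 ('C'): step: R->5, L=6; C->plug->C->R->G->L->A->refl->D->L'->F->R'->B->plug->E
Char 6 ('H'): step: R->6, L=6; H->plug->H->R->B->L->B->refl->E->L'->E->R'->A->plug->F
Char 7 ('C'): step: R->7, L=6; C->plug->C->R->G->L->A->refl->D->L'->F->R'->F->plug->A
Char 8 ('D'): step: R->0, L->7 (L advanced); D->plug->D->R->B->L->F->refl->C->L'->E->R'->E->plug->B
Char 9 ('B'): step: R->1, L=7; B->plug->E->R->G->L->G->refl->H->L'->F->R'->B->plug->E
Char 10 ('E'): step: R->2, L=7; E->plug->B->R->H->L->E->refl->B->L'->C->R'->C->plug->C
Char 11 ('G'): step: R->3, L=7; G->plug->G->R->C->L->B->refl->E->L'->H->R'->D->plug->D
Final: ciphertext=EAACEFABECD, RIGHT=3, LEFT=7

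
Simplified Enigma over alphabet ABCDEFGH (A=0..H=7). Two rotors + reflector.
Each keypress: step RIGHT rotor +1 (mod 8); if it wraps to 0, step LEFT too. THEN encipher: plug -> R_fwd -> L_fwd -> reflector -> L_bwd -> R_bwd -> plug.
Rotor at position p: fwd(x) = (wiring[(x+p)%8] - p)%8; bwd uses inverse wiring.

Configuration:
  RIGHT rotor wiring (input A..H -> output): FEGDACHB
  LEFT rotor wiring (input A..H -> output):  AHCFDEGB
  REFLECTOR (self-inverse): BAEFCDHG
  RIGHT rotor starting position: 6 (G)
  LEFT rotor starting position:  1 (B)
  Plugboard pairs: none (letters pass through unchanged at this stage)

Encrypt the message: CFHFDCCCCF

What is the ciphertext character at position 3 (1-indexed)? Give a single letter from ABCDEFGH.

Char 1 ('C'): step: R->7, L=1; C->plug->C->R->F->L->F->refl->D->L'->E->R'->E->plug->E
Char 2 ('F'): step: R->0, L->2 (L advanced); F->plug->F->R->C->L->B->refl->A->L'->A->R'->E->plug->E
Char 3 ('H'): step: R->1, L=2; H->plug->H->R->E->L->E->refl->C->L'->D->R'->A->plug->A

A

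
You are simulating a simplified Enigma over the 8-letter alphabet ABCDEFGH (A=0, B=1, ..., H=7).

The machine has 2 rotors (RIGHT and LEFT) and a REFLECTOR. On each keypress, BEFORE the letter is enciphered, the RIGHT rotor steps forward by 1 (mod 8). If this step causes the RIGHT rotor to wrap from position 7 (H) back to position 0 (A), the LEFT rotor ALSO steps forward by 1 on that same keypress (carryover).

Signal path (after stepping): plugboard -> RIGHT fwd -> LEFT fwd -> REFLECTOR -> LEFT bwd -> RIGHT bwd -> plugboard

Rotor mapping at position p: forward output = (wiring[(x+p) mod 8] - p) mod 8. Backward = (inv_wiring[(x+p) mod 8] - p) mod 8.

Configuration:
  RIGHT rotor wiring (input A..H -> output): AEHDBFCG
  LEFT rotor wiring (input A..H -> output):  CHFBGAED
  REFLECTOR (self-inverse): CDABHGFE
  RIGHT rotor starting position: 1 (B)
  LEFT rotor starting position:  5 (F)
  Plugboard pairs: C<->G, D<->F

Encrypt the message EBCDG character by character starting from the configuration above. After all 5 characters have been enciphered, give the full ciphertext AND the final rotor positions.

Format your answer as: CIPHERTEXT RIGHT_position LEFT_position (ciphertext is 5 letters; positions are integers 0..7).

Char 1 ('E'): step: R->2, L=5; E->plug->E->R->A->L->D->refl->B->L'->H->R'->C->plug->G
Char 2 ('B'): step: R->3, L=5; B->plug->B->R->G->L->E->refl->H->L'->B->R'->G->plug->C
Char 3 ('C'): step: R->4, L=5; C->plug->G->R->D->L->F->refl->G->L'->C->R'->D->plug->F
Char 4 ('D'): step: R->5, L=5; D->plug->F->R->C->L->G->refl->F->L'->D->R'->D->plug->F
Char 5 ('G'): step: R->6, L=5; G->plug->C->R->C->L->G->refl->F->L'->D->R'->G->plug->C
Final: ciphertext=GCFFC, RIGHT=6, LEFT=5

Answer: GCFFC 6 5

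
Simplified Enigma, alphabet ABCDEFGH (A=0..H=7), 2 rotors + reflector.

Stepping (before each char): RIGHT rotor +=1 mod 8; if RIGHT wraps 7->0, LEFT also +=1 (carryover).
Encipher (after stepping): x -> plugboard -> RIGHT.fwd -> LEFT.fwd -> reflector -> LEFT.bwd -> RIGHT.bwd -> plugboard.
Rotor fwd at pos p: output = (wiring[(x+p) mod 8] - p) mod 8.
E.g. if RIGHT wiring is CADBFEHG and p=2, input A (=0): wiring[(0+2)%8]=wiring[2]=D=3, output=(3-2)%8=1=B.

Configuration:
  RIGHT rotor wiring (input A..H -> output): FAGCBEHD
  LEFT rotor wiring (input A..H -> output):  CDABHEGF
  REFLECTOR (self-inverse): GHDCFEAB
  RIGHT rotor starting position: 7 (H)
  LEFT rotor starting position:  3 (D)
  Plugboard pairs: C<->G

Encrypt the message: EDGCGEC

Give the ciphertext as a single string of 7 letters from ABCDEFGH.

Char 1 ('E'): step: R->0, L->4 (L advanced); E->plug->E->R->B->L->A->refl->G->L'->E->R'->F->plug->F
Char 2 ('D'): step: R->1, L=4; D->plug->D->R->A->L->D->refl->C->L'->C->R'->G->plug->C
Char 3 ('G'): step: R->2, L=4; G->plug->C->R->H->L->F->refl->E->L'->G->R'->H->plug->H
Char 4 ('C'): step: R->3, L=4; C->plug->G->R->F->L->H->refl->B->L'->D->R'->H->plug->H
Char 5 ('G'): step: R->4, L=4; G->plug->C->R->D->L->B->refl->H->L'->F->R'->A->plug->A
Char 6 ('E'): step: R->5, L=4; E->plug->E->R->D->L->B->refl->H->L'->F->R'->G->plug->C
Char 7 ('C'): step: R->6, L=4; C->plug->G->R->D->L->B->refl->H->L'->F->R'->B->plug->B

Answer: FCHHACB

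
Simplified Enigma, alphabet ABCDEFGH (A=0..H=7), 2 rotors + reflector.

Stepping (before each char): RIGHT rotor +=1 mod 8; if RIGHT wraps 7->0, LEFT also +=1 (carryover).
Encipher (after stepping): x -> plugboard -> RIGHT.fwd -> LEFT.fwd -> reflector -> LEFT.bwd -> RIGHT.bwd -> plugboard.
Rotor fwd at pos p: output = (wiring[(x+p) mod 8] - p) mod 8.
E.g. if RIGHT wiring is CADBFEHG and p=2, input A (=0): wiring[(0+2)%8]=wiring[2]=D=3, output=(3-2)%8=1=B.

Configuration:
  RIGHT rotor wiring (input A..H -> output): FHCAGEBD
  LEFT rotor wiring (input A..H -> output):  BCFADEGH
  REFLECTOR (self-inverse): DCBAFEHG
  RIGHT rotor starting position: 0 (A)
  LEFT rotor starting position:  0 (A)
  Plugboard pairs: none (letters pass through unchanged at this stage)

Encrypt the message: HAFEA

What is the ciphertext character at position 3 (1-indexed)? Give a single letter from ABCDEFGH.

Char 1 ('H'): step: R->1, L=0; H->plug->H->R->E->L->D->refl->A->L'->D->R'->E->plug->E
Char 2 ('A'): step: R->2, L=0; A->plug->A->R->A->L->B->refl->C->L'->B->R'->F->plug->F
Char 3 ('F'): step: R->3, L=0; F->plug->F->R->C->L->F->refl->E->L'->F->R'->A->plug->A

A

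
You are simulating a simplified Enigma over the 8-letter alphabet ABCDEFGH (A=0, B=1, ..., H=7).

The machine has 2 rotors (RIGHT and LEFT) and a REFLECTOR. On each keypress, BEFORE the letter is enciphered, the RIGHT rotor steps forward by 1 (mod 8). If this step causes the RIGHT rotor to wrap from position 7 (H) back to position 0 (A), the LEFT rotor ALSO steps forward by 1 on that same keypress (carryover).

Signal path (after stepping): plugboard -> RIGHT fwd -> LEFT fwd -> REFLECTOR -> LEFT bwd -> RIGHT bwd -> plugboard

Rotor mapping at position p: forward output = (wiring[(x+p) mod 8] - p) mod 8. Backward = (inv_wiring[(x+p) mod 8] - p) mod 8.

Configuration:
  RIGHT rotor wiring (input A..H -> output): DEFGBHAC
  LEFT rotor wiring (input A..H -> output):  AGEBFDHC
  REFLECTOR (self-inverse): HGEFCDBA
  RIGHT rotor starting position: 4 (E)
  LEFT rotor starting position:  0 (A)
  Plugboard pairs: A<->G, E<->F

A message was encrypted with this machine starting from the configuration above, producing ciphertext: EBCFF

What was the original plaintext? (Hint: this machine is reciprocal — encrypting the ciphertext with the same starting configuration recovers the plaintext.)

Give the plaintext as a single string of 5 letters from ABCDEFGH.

Char 1 ('E'): step: R->5, L=0; E->plug->F->R->A->L->A->refl->H->L'->G->R'->D->plug->D
Char 2 ('B'): step: R->6, L=0; B->plug->B->R->E->L->F->refl->D->L'->F->R'->C->plug->C
Char 3 ('C'): step: R->7, L=0; C->plug->C->R->F->L->D->refl->F->L'->E->R'->B->plug->B
Char 4 ('F'): step: R->0, L->1 (L advanced); F->plug->E->R->B->L->D->refl->F->L'->A->R'->G->plug->A
Char 5 ('F'): step: R->1, L=1; F->plug->E->R->G->L->B->refl->G->L'->F->R'->C->plug->C

Answer: DCBAC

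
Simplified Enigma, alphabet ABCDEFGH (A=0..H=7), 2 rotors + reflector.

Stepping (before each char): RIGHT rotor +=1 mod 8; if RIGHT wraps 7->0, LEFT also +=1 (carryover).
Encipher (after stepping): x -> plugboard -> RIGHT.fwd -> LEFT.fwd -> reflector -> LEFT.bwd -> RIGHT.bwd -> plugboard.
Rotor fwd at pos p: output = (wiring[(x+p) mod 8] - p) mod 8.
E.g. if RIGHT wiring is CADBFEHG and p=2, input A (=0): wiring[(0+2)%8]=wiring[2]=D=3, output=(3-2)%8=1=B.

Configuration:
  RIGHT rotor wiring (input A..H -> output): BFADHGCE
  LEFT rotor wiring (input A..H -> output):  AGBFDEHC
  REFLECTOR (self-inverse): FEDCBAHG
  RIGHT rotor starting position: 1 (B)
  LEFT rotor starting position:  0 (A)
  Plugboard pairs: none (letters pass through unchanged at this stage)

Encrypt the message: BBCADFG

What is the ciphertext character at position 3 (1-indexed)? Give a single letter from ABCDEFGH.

Char 1 ('B'): step: R->2, L=0; B->plug->B->R->B->L->G->refl->H->L'->G->R'->A->plug->A
Char 2 ('B'): step: R->3, L=0; B->plug->B->R->E->L->D->refl->C->L'->H->R'->D->plug->D
Char 3 ('C'): step: R->4, L=0; C->plug->C->R->G->L->H->refl->G->L'->B->R'->F->plug->F

F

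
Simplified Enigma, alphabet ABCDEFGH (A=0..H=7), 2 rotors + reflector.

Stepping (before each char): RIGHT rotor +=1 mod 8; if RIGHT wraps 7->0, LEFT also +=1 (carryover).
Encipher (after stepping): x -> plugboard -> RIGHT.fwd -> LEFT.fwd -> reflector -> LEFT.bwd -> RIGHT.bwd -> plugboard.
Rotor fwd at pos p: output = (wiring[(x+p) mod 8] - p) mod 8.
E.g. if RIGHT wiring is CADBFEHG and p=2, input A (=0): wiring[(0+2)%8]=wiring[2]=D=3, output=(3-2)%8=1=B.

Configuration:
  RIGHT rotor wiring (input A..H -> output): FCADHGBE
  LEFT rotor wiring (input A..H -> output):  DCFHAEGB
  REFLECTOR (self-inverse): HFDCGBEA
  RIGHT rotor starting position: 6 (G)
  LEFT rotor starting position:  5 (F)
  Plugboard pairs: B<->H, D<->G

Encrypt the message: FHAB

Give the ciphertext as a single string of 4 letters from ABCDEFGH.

Answer: AAGG

Derivation:
Char 1 ('F'): step: R->7, L=5; F->plug->F->R->A->L->H->refl->A->L'->F->R'->A->plug->A
Char 2 ('H'): step: R->0, L->6 (L advanced); H->plug->B->R->C->L->F->refl->B->L'->F->R'->A->plug->A
Char 3 ('A'): step: R->1, L=6; A->plug->A->R->B->L->D->refl->C->L'->G->R'->D->plug->G
Char 4 ('B'): step: R->2, L=6; B->plug->H->R->A->L->A->refl->H->L'->E->R'->D->plug->G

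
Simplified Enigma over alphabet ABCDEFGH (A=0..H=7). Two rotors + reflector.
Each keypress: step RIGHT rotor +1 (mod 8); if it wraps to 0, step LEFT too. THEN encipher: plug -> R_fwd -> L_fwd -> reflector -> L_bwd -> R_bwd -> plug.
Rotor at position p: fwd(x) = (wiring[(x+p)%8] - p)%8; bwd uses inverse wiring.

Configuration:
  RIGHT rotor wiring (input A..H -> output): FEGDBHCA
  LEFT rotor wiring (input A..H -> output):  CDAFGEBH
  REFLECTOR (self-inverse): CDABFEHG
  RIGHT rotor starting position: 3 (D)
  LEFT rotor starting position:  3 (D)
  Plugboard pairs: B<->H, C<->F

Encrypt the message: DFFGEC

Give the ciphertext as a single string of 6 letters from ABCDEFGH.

Answer: BHAHBD

Derivation:
Char 1 ('D'): step: R->4, L=3; D->plug->D->R->E->L->E->refl->F->L'->H->R'->H->plug->B
Char 2 ('F'): step: R->5, L=3; F->plug->C->R->D->L->G->refl->H->L'->F->R'->B->plug->H
Char 3 ('F'): step: R->6, L=3; F->plug->C->R->H->L->F->refl->E->L'->E->R'->A->plug->A
Char 4 ('G'): step: R->7, L=3; G->plug->G->R->A->L->C->refl->A->L'->G->R'->B->plug->H
Char 5 ('E'): step: R->0, L->4 (L advanced); E->plug->E->R->B->L->A->refl->C->L'->A->R'->H->plug->B
Char 6 ('C'): step: R->1, L=4; C->plug->F->R->B->L->A->refl->C->L'->A->R'->D->plug->D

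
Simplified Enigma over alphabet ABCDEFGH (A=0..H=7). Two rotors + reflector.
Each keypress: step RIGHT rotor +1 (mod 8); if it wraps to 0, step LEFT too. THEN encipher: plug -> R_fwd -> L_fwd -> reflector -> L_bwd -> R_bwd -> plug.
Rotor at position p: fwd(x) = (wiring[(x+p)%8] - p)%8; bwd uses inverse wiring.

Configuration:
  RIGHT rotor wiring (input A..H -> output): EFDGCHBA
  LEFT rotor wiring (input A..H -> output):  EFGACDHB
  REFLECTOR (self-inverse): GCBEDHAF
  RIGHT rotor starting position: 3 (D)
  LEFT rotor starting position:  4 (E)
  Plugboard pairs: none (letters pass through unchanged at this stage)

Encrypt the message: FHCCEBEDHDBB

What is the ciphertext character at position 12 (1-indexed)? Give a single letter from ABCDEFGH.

Char 1 ('F'): step: R->4, L=4; F->plug->F->R->B->L->H->refl->F->L'->D->R'->B->plug->B
Char 2 ('H'): step: R->5, L=4; H->plug->H->R->F->L->B->refl->C->L'->G->R'->F->plug->F
Char 3 ('C'): step: R->6, L=4; C->plug->C->R->G->L->C->refl->B->L'->F->R'->E->plug->E
Char 4 ('C'): step: R->7, L=4; C->plug->C->R->G->L->C->refl->B->L'->F->R'->B->plug->B
Char 5 ('E'): step: R->0, L->5 (L advanced); E->plug->E->R->C->L->E->refl->D->L'->G->R'->D->plug->D
Char 6 ('B'): step: R->1, L=5; B->plug->B->R->C->L->E->refl->D->L'->G->R'->E->plug->E
Char 7 ('E'): step: R->2, L=5; E->plug->E->R->H->L->F->refl->H->L'->D->R'->H->plug->H
Char 8 ('D'): step: R->3, L=5; D->plug->D->R->G->L->D->refl->E->L'->C->R'->G->plug->G
Char 9 ('H'): step: R->4, L=5; H->plug->H->R->C->L->E->refl->D->L'->G->R'->A->plug->A
Char 10 ('D'): step: R->5, L=5; D->plug->D->R->H->L->F->refl->H->L'->D->R'->C->plug->C
Char 11 ('B'): step: R->6, L=5; B->plug->B->R->C->L->E->refl->D->L'->G->R'->C->plug->C
Char 12 ('B'): step: R->7, L=5; B->plug->B->R->F->L->B->refl->C->L'->B->R'->A->plug->A

A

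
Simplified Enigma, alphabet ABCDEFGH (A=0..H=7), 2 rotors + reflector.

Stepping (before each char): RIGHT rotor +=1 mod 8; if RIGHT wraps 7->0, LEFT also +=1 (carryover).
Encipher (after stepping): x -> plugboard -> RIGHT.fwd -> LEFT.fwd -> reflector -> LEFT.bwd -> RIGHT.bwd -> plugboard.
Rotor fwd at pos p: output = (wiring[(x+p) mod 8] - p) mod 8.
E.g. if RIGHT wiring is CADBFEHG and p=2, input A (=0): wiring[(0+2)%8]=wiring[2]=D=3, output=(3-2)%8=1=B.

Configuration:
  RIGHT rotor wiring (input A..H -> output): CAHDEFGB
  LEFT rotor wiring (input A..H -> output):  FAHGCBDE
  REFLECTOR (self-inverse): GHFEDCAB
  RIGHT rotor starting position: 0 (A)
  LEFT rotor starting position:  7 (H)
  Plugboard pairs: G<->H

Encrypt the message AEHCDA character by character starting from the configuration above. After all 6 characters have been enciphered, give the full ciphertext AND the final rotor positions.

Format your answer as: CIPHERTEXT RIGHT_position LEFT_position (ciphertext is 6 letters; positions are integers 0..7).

Char 1 ('A'): step: R->1, L=7; A->plug->A->R->H->L->E->refl->D->L'->F->R'->F->plug->F
Char 2 ('E'): step: R->2, L=7; E->plug->E->R->E->L->H->refl->B->L'->C->R'->C->plug->C
Char 3 ('H'): step: R->3, L=7; H->plug->G->R->F->L->D->refl->E->L'->H->R'->F->plug->F
Char 4 ('C'): step: R->4, L=7; C->plug->C->R->C->L->B->refl->H->L'->E->R'->F->plug->F
Char 5 ('D'): step: R->5, L=7; D->plug->D->R->F->L->D->refl->E->L'->H->R'->H->plug->G
Char 6 ('A'): step: R->6, L=7; A->plug->A->R->A->L->F->refl->C->L'->G->R'->G->plug->H
Final: ciphertext=FCFFGH, RIGHT=6, LEFT=7

Answer: FCFFGH 6 7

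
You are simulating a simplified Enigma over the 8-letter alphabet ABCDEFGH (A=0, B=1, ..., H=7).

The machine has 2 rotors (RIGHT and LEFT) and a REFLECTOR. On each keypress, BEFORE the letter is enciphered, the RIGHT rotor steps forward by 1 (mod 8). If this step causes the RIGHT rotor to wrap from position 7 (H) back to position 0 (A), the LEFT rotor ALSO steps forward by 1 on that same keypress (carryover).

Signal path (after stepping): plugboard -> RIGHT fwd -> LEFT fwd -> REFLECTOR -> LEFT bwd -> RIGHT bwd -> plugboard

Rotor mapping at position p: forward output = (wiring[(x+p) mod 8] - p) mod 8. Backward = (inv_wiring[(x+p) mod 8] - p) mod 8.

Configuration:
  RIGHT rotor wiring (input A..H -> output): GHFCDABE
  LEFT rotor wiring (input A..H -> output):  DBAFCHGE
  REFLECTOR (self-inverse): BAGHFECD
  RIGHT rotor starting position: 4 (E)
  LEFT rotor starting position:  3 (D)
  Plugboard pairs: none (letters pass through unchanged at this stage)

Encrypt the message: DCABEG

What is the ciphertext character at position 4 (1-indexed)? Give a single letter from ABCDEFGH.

Char 1 ('D'): step: R->5, L=3; D->plug->D->R->B->L->H->refl->D->L'->D->R'->A->plug->A
Char 2 ('C'): step: R->6, L=3; C->plug->C->R->A->L->C->refl->G->L'->G->R'->B->plug->B
Char 3 ('A'): step: R->7, L=3; A->plug->A->R->F->L->A->refl->B->L'->E->R'->F->plug->F
Char 4 ('B'): step: R->0, L->4 (L advanced); B->plug->B->R->H->L->B->refl->A->L'->D->R'->E->plug->E

E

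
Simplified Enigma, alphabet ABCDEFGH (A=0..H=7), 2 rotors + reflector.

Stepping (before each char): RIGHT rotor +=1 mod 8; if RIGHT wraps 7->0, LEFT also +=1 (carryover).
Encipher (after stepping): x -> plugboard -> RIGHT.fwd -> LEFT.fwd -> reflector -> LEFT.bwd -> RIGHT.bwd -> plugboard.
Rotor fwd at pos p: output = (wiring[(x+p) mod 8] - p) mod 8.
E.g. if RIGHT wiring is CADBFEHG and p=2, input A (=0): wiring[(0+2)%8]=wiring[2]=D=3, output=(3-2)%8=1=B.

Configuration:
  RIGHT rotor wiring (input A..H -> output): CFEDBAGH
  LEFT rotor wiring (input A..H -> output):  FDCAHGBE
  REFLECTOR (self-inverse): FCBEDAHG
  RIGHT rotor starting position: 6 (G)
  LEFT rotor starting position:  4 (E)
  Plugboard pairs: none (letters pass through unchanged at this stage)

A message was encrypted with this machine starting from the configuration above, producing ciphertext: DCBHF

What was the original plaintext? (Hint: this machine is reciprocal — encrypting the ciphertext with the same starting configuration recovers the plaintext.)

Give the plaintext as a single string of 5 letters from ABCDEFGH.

Answer: CAFFA

Derivation:
Char 1 ('D'): step: R->7, L=4; D->plug->D->R->F->L->H->refl->G->L'->G->R'->C->plug->C
Char 2 ('C'): step: R->0, L->5 (L advanced); C->plug->C->R->E->L->G->refl->H->L'->C->R'->A->plug->A
Char 3 ('B'): step: R->1, L=5; B->plug->B->R->D->L->A->refl->F->L'->F->R'->F->plug->F
Char 4 ('H'): step: R->2, L=5; H->plug->H->R->D->L->A->refl->F->L'->F->R'->F->plug->F
Char 5 ('F'): step: R->3, L=5; F->plug->F->R->H->L->C->refl->B->L'->A->R'->A->plug->A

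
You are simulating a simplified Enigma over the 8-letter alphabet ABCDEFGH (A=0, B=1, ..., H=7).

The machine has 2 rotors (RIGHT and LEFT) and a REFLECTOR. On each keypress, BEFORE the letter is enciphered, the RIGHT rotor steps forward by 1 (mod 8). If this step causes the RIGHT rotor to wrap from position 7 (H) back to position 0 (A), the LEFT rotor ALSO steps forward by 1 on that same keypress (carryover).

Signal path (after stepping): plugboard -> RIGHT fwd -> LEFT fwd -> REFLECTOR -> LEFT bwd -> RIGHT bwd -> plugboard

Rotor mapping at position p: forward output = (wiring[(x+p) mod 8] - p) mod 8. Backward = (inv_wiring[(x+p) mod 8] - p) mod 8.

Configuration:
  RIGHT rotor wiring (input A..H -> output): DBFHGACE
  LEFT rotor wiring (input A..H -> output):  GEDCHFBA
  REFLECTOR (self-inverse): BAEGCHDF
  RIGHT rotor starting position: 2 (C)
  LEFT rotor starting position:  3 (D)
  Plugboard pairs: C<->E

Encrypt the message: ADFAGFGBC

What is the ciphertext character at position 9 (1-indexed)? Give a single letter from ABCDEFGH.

Char 1 ('A'): step: R->3, L=3; A->plug->A->R->E->L->F->refl->H->L'->A->R'->F->plug->F
Char 2 ('D'): step: R->4, L=3; D->plug->D->R->A->L->H->refl->F->L'->E->R'->B->plug->B
Char 3 ('F'): step: R->5, L=3; F->plug->F->R->A->L->H->refl->F->L'->E->R'->E->plug->C
Char 4 ('A'): step: R->6, L=3; A->plug->A->R->E->L->F->refl->H->L'->A->R'->G->plug->G
Char 5 ('G'): step: R->7, L=3; G->plug->G->R->B->L->E->refl->C->L'->C->R'->C->plug->E
Char 6 ('F'): step: R->0, L->4 (L advanced); F->plug->F->R->A->L->D->refl->G->L'->H->R'->D->plug->D
Char 7 ('G'): step: R->1, L=4; G->plug->G->R->D->L->E->refl->C->L'->E->R'->B->plug->B
Char 8 ('B'): step: R->2, L=4; B->plug->B->R->F->L->A->refl->B->L'->B->R'->G->plug->G
Char 9 ('C'): step: R->3, L=4; C->plug->E->R->B->L->B->refl->A->L'->F->R'->C->plug->E

E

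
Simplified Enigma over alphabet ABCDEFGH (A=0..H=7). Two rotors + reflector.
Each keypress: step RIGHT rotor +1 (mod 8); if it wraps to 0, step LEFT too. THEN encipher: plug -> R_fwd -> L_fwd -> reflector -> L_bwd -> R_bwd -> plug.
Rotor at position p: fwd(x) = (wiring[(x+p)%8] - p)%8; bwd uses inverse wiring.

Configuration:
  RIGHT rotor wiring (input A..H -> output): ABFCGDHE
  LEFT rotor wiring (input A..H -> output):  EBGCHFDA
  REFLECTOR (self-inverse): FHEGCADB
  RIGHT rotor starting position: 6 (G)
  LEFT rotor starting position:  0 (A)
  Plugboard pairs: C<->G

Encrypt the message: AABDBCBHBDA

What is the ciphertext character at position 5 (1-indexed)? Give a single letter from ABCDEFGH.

Char 1 ('A'): step: R->7, L=0; A->plug->A->R->F->L->F->refl->A->L'->H->R'->F->plug->F
Char 2 ('A'): step: R->0, L->1 (L advanced); A->plug->A->R->A->L->A->refl->F->L'->B->R'->B->plug->B
Char 3 ('B'): step: R->1, L=1; B->plug->B->R->E->L->E->refl->C->L'->F->R'->D->plug->D
Char 4 ('D'): step: R->2, L=1; D->plug->D->R->B->L->F->refl->A->L'->A->R'->B->plug->B
Char 5 ('B'): step: R->3, L=1; B->plug->B->R->D->L->G->refl->D->L'->H->R'->A->plug->A

A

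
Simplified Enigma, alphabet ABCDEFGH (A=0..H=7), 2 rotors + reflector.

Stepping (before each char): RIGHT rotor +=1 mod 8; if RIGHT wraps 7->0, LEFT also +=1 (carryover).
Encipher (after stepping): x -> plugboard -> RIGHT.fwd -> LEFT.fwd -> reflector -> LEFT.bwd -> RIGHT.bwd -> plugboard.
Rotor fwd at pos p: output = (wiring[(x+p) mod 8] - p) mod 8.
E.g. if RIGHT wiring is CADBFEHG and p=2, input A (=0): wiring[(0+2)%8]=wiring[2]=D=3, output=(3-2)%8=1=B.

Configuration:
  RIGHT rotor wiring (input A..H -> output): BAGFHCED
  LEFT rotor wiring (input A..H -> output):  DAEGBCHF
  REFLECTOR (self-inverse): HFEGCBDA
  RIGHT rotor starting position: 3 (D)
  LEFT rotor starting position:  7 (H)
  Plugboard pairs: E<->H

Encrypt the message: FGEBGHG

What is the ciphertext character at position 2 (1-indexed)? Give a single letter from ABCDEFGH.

Char 1 ('F'): step: R->4, L=7; F->plug->F->R->E->L->H->refl->A->L'->H->R'->D->plug->D
Char 2 ('G'): step: R->5, L=7; G->plug->G->R->A->L->G->refl->D->L'->G->R'->C->plug->C

C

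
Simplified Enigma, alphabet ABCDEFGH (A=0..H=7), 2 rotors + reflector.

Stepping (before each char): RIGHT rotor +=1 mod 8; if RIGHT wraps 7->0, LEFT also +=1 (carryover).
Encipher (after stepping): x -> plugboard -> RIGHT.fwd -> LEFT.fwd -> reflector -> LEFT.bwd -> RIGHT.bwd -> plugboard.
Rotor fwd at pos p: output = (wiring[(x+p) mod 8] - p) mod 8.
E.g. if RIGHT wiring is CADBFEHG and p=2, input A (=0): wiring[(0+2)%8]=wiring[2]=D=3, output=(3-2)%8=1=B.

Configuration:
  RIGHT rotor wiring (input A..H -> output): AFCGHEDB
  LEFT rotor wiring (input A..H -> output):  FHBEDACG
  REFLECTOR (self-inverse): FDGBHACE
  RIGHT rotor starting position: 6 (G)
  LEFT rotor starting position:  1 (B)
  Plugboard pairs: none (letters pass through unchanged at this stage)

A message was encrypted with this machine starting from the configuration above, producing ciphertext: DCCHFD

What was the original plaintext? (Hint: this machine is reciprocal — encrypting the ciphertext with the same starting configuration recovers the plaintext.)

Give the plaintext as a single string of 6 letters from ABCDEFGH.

Char 1 ('D'): step: R->7, L=1; D->plug->D->R->D->L->C->refl->G->L'->A->R'->F->plug->F
Char 2 ('C'): step: R->0, L->2 (L advanced); C->plug->C->R->C->L->B->refl->D->L'->G->R'->D->plug->D
Char 3 ('C'): step: R->1, L=2; C->plug->C->R->F->L->E->refl->H->L'->A->R'->G->plug->G
Char 4 ('H'): step: R->2, L=2; H->plug->H->R->D->L->G->refl->C->L'->B->R'->E->plug->E
Char 5 ('F'): step: R->3, L=2; F->plug->F->R->F->L->E->refl->H->L'->A->R'->D->plug->D
Char 6 ('D'): step: R->4, L=2; D->plug->D->R->F->L->E->refl->H->L'->A->R'->B->plug->B

Answer: FDGEDB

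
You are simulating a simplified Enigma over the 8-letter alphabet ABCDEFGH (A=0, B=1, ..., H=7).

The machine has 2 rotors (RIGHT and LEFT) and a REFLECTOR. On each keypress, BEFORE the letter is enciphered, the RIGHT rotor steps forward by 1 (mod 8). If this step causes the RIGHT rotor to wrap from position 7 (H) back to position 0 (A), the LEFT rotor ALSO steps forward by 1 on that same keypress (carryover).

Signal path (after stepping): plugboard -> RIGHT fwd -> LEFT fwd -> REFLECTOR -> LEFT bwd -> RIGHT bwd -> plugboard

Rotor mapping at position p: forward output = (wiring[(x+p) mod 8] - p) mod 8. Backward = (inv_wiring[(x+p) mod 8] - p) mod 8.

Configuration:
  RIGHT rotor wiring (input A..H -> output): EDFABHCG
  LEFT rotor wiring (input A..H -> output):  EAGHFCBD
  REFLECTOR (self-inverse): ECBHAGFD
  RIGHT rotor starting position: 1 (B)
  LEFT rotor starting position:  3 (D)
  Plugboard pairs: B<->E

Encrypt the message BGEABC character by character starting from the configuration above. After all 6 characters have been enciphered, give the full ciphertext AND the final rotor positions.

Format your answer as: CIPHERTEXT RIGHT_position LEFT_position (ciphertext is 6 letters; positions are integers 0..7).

Char 1 ('B'): step: R->2, L=3; B->plug->E->R->A->L->E->refl->A->L'->E->R'->F->plug->F
Char 2 ('G'): step: R->3, L=3; G->plug->G->R->A->L->E->refl->A->L'->E->R'->C->plug->C
Char 3 ('E'): step: R->4, L=3; E->plug->B->R->D->L->G->refl->F->L'->G->R'->C->plug->C
Char 4 ('A'): step: R->5, L=3; A->plug->A->R->C->L->H->refl->D->L'->H->R'->D->plug->D
Char 5 ('B'): step: R->6, L=3; B->plug->E->R->H->L->D->refl->H->L'->C->R'->F->plug->F
Char 6 ('C'): step: R->7, L=3; C->plug->C->R->E->L->A->refl->E->L'->A->R'->G->plug->G
Final: ciphertext=FCCDFG, RIGHT=7, LEFT=3

Answer: FCCDFG 7 3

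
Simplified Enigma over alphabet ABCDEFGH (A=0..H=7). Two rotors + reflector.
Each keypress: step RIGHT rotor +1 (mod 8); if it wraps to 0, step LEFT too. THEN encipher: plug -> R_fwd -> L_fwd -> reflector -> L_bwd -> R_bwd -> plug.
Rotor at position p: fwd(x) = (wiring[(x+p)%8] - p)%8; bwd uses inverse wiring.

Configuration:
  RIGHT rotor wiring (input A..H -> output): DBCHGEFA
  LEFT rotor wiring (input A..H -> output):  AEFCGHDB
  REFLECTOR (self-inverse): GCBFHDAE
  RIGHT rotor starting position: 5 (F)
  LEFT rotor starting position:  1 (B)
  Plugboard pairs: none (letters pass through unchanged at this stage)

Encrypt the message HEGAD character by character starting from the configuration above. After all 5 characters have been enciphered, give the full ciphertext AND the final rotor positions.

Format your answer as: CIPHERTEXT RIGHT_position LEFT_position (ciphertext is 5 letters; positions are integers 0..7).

Answer: EDCEB 2 2

Derivation:
Char 1 ('H'): step: R->6, L=1; H->plug->H->R->G->L->A->refl->G->L'->E->R'->E->plug->E
Char 2 ('E'): step: R->7, L=1; E->plug->E->R->A->L->D->refl->F->L'->D->R'->D->plug->D
Char 3 ('G'): step: R->0, L->2 (L advanced); G->plug->G->R->F->L->H->refl->E->L'->C->R'->C->plug->C
Char 4 ('A'): step: R->1, L=2; A->plug->A->R->A->L->D->refl->F->L'->D->R'->E->plug->E
Char 5 ('D'): step: R->2, L=2; D->plug->D->R->C->L->E->refl->H->L'->F->R'->B->plug->B
Final: ciphertext=EDCEB, RIGHT=2, LEFT=2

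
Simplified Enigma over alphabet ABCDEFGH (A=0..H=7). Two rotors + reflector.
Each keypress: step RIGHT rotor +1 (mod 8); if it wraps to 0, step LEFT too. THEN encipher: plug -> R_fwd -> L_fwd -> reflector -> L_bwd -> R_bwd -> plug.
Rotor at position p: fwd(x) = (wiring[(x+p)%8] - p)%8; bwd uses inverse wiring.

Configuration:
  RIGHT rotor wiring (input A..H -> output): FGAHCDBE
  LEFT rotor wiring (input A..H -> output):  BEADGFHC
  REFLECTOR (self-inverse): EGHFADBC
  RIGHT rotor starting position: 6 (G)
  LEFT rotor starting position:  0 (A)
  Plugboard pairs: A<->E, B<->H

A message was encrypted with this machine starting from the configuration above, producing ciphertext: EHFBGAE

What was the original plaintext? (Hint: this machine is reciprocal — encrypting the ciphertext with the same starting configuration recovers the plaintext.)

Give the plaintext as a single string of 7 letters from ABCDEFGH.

Char 1 ('E'): step: R->7, L=0; E->plug->A->R->F->L->F->refl->D->L'->D->R'->F->plug->F
Char 2 ('H'): step: R->0, L->1 (L advanced); H->plug->B->R->G->L->B->refl->G->L'->F->R'->A->plug->E
Char 3 ('F'): step: R->1, L=1; F->plug->F->R->A->L->D->refl->F->L'->D->R'->G->plug->G
Char 4 ('B'): step: R->2, L=1; B->plug->H->R->E->L->E->refl->A->L'->H->R'->E->plug->A
Char 5 ('G'): step: R->3, L=1; G->plug->G->R->D->L->F->refl->D->L'->A->R'->C->plug->C
Char 6 ('A'): step: R->4, L=1; A->plug->E->R->B->L->H->refl->C->L'->C->R'->F->plug->F
Char 7 ('E'): step: R->5, L=1; E->plug->A->R->G->L->B->refl->G->L'->F->R'->H->plug->B

Answer: FEGACFB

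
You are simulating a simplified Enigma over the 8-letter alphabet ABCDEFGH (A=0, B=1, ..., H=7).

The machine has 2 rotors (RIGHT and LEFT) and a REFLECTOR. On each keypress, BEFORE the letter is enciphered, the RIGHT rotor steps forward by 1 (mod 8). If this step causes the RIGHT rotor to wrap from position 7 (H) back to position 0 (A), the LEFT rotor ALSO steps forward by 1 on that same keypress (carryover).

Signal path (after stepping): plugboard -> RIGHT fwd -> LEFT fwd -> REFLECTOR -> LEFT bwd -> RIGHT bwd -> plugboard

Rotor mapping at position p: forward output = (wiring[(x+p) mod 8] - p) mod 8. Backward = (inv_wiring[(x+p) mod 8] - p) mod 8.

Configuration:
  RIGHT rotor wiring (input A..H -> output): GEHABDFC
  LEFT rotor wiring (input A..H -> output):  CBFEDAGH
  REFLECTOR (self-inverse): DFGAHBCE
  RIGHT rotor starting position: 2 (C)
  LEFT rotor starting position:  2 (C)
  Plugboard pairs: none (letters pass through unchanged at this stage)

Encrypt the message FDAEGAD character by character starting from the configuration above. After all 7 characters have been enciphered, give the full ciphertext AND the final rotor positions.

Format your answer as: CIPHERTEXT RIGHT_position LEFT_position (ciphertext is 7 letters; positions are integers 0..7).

Answer: GFBGBCE 1 3

Derivation:
Char 1 ('F'): step: R->3, L=2; F->plug->F->R->D->L->G->refl->C->L'->B->R'->G->plug->G
Char 2 ('D'): step: R->4, L=2; D->plug->D->R->G->L->A->refl->D->L'->A->R'->F->plug->F
Char 3 ('A'): step: R->5, L=2; A->plug->A->R->G->L->A->refl->D->L'->A->R'->B->plug->B
Char 4 ('E'): step: R->6, L=2; E->plug->E->R->B->L->C->refl->G->L'->D->R'->G->plug->G
Char 5 ('G'): step: R->7, L=2; G->plug->G->R->E->L->E->refl->H->L'->H->R'->B->plug->B
Char 6 ('A'): step: R->0, L->3 (L advanced); A->plug->A->R->G->L->G->refl->C->L'->H->R'->C->plug->C
Char 7 ('D'): step: R->1, L=3; D->plug->D->R->A->L->B->refl->F->L'->C->R'->E->plug->E
Final: ciphertext=GFBGBCE, RIGHT=1, LEFT=3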